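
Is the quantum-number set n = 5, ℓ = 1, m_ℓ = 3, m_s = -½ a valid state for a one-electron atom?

The magnetic quantum number must satisfy −ℓ ≤ m_ℓ ≤ ℓ. With ℓ = 1, m_ℓ can only be -1, 0, 1, so m_ℓ = 3 is forbidden.

No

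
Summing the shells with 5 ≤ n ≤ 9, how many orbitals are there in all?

Shell n has n² orbitals: 5²=25 + 6²=36 + 7²=49 + 8²=64 + 9²=81 = 255 orbitals.

255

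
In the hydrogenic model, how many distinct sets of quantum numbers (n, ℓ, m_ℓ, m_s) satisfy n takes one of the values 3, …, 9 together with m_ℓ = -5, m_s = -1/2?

10

Go shell by shell, enumerating (ℓ, m_ℓ) with m_ℓ = -5:
n=6 → 1; n=7 → 2; n=8 → 3; n=9 → 4.
Orbitals: 1 + 2 + 3 + 4 = 10. With m_s fixed to -1/2 there is one state per orbital, so 10 states.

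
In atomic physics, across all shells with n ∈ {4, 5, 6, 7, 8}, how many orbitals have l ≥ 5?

74

Go shell by shell, enumerating (l, ml) with l ≥ 5:
n=6 → 11; n=7 → 24; n=8 → 39.
Total orbitals: 11 + 24 + 39 = 74.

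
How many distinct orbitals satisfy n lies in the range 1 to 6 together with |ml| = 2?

For each n in the range, tally the orbitals obeying |ml| = 2:
n=3 → 2; n=4 → 4; n=5 → 6; n=6 → 8.
Total orbitals: 2 + 4 + 6 + 8 = 20.

20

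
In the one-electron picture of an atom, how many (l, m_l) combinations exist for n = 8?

64

The n = 8 shell contains n² = 8² = 64 orbitals.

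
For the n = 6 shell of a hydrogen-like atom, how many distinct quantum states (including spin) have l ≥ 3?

The n = 6 shell has l = 0 through 5; check each.
The (l, m_l) pairs meeting l ≥ 3 give: l=3 → 7; l=4 → 9; l=5 → 11.
Orbitals: 7 + 9 + 11 = 27. Each orbital carries two spin states, so 27 × 2 = 54 states.

54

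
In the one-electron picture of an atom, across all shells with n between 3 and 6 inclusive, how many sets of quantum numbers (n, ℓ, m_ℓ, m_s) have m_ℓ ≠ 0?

Per-shell orbital counts meeting the constraint:
n=3 → 6; n=4 → 12; n=5 → 20; n=6 → 30.
Orbitals: 6 + 12 + 20 + 30 = 68. Including both spin states (m_s = ±1/2) gives 2 × 68 = 136 states.

136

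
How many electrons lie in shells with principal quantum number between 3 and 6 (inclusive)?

172

Shell n has n² orbitals: 3²=9 + 4²=16 + 5²=25 + 6²=36 = 86 orbitals.
Two spin states per orbital: 2 × 86 = 172 electrons.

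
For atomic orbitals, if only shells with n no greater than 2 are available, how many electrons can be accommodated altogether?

Total orbitals = 1² + 2² = 5. Doubling for spin gives 10 electrons.

10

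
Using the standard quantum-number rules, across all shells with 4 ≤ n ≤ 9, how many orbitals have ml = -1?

Count contributing orbitals for each principal shell:
n=4 → 3; n=5 → 4; n=6 → 5; n=7 → 6; n=8 → 7; n=9 → 8.
Total orbitals: 3 + 4 + 5 + 6 + 7 + 8 = 33.

33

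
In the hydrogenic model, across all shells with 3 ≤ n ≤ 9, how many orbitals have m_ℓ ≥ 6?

Treat each shell separately and count matching orbitals:
n=7 → 1; n=8 → 3; n=9 → 6.
Total orbitals: 1 + 3 + 6 = 10.

10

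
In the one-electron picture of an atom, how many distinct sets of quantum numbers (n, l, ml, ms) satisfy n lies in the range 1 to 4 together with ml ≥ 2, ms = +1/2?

Go shell by shell, enumerating (l, ml) with ml ≥ 2:
n=3 → 1; n=4 → 3.
Orbitals: 1 + 3 = 4. With ms fixed to +1/2 there is one state per orbital, so 4 states.

4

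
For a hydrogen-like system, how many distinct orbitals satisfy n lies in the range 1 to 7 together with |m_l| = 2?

30

For each n in the range, tally the orbitals obeying |m_l| = 2:
n=3 → 2; n=4 → 4; n=5 → 6; n=6 → 8; n=7 → 10.
Total orbitals: 2 + 4 + 6 + 8 + 10 = 30.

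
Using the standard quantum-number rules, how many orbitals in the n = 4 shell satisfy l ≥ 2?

Contributions: l=2 → 5; l=3 → 7.
Total orbitals: 5 + 7 = 12.

12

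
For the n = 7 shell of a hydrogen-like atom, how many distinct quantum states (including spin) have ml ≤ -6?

The n = 7 shell has l = 0 through 6; check each.
Contributions: l=6 → 1.
Orbitals: 1. Each orbital carries two spin states, so 1 × 2 = 2 states.

2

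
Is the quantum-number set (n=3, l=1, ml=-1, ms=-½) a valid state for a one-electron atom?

Yes

n = 3 is a positive integer. l = 1 satisfies 0 ≤ l ≤ n−1 = 2. ml = -1 lies in the range −l … +l (here −1 … 1). ms = -1/2 is one of ±1/2.
All four constraints are satisfied.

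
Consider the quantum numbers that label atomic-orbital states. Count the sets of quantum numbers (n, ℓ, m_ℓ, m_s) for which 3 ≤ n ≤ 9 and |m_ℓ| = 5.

Count contributing orbitals for each principal shell:
n=6 → 2; n=7 → 4; n=8 → 6; n=9 → 8.
Orbitals: 2 + 4 + 6 + 8 = 20. Including both spin states (m_s = ±1/2) gives 2 × 20 = 40 states.

40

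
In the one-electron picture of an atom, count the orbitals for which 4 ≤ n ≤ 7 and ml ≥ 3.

Go shell by shell, enumerating (l, ml) with ml ≥ 3:
n=4 → 1; n=5 → 3; n=6 → 6; n=7 → 10.
Total orbitals: 1 + 3 + 6 + 10 = 20.

20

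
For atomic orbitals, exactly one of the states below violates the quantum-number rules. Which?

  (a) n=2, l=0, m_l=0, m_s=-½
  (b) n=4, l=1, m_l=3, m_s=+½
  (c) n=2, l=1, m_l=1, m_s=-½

(b) has |m_l| = 3 > l = 1, violating −l ≤ m_l ≤ l.
The remaining sets (a), (c) satisfy all four rules.

(b)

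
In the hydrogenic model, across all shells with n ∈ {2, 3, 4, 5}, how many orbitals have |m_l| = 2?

Count contributing orbitals for each principal shell:
n=3 → 2; n=4 → 4; n=5 → 6.
Total orbitals: 2 + 4 + 6 = 12.

12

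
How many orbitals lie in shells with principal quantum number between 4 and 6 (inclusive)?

77

Shell n has n² orbitals: 4²=16 + 5²=25 + 6²=36 = 77 orbitals.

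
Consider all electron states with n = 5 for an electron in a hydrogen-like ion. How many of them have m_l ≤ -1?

20

For n = 5, l ranges over 0 … 4.
Contributions: l=1 → 1; l=2 → 2; l=3 → 3; l=4 → 4.
Orbitals: 1 + 2 + 3 + 4 = 10. Each orbital carries two spin states, so 10 × 2 = 20 states.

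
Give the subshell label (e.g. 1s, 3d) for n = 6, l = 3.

l = 3 corresponds to the letter 'f', so the subshell is 6f.

6f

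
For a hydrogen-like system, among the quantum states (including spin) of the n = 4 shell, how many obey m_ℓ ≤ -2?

6

The n = 4 shell has ℓ = 0 through 3; check each.
Per ℓ-value: ℓ=2 → 1; ℓ=3 → 2.
Orbitals: 1 + 2 = 3. Each orbital carries two spin states, so 3 × 2 = 6 states.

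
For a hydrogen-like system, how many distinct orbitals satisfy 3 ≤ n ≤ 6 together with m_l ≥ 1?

34

Per-shell orbital counts meeting the constraint:
n=3 → 3; n=4 → 6; n=5 → 10; n=6 → 15.
Total orbitals: 3 + 6 + 10 + 15 = 34.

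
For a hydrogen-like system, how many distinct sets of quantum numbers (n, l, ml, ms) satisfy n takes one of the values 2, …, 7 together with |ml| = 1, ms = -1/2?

For each n in the range, tally the orbitals obeying |ml| = 1:
n=2 → 2; n=3 → 4; n=4 → 6; n=5 → 8; n=6 → 10; n=7 → 12.
Orbitals: 2 + 4 + 6 + 8 + 10 + 12 = 42. With ms fixed to -1/2 there is one state per orbital, so 42 states.

42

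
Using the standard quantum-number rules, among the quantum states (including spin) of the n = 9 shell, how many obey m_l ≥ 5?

For n = 9, l ranges over 0 … 8.
Per l-value: l=5 → 1; l=6 → 2; l=7 → 3; l=8 → 4.
Orbitals: 1 + 2 + 3 + 4 = 10. Each orbital carries two spin states, so 10 × 2 = 20 states.

20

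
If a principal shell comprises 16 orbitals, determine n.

n² = 16 ⇒ n = 4.

n = 4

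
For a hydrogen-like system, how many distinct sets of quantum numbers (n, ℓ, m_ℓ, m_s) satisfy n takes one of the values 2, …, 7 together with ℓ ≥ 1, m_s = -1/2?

133

Work shell by shell — for each n, count the (ℓ, m_ℓ) pairs that satisfy ℓ ≥ 1:
n=2 → 3; n=3 → 8; n=4 → 15; n=5 → 24; n=6 → 35; n=7 → 48.
Orbitals: 3 + 8 + 15 + 24 + 35 + 48 = 133. With m_s fixed to -1/2 there is one state per orbital, so 133 states.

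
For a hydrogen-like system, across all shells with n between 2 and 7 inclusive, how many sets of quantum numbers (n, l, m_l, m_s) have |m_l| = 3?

40

Treat each shell separately and count matching orbitals:
n=4 → 2; n=5 → 4; n=6 → 6; n=7 → 8.
Orbitals: 2 + 4 + 6 + 8 = 20. Including both spin states (m_s = ±1/2) gives 2 × 20 = 40 states.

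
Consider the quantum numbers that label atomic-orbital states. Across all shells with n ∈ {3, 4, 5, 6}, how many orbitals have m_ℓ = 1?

14

Go shell by shell, enumerating (ℓ, m_ℓ) with m_ℓ = 1:
n=3 → 2; n=4 → 3; n=5 → 4; n=6 → 5.
Total orbitals: 2 + 3 + 4 + 5 = 14.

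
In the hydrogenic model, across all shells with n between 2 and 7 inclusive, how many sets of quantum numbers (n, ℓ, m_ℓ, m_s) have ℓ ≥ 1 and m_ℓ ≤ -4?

Go shell by shell, enumerating (ℓ, m_ℓ) with ℓ ≥ 1 and m_ℓ ≤ -4:
n=5 → 1; n=6 → 3; n=7 → 6.
Orbitals: 1 + 3 + 6 = 10. Including both spin states (m_s = ±1/2) gives 2 × 10 = 20 states.

20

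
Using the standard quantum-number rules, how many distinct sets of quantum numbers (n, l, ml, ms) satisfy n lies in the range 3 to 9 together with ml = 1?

Work shell by shell — for each n, count the (l, ml) pairs that satisfy ml = 1:
n=3 → 2; n=4 → 3; n=5 → 4; n=6 → 5; n=7 → 6; n=8 → 7; n=9 → 8.
Orbitals: 2 + 3 + 4 + 5 + 6 + 7 + 8 = 35. Including both spin states (ms = ±1/2) gives 2 × 35 = 70 states.

70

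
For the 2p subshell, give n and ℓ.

n = 2, ℓ = 1

The leading integer gives n = 2; the letter 'p' means ℓ = 1.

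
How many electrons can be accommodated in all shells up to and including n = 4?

Total orbitals = 1² + 2² + 3² + 4² = 30. Doubling for spin gives 60 electrons.

60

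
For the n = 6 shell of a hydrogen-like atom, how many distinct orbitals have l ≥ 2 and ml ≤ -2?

10

The n = 6 shell has l = 0 through 5; check each.
The (l, ml) pairs meeting l ≥ 2 and ml ≤ -2 give: l=2 → 1; l=3 → 2; l=4 → 3; l=5 → 4.
Total orbitals: 1 + 2 + 3 + 4 = 10.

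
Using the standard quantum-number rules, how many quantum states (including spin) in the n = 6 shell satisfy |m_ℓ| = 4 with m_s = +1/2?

With n = 6 the allowed ℓ are 0, 1, …, 5.
Orbitals with |m_ℓ| = 4, by ℓ: ℓ=4 → 2; ℓ=5 → 2.
Orbitals: 2 + 2 = 4. With m_s fixed to a single value there is one state per orbital, giving 4 states.

4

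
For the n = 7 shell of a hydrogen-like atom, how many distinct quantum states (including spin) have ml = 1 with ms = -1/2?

6

For n = 7, l ranges over 0 … 6.
The (l, ml) pairs meeting ml = 1 give: l=1 → 1; l=2 → 1; l=3 → 1; l=4 → 1; l=5 → 1; l=6 → 1.
Orbitals: 1 + 1 + 1 + 1 + 1 + 1 = 6. With ms fixed to a single value there is one state per orbital, giving 6 states.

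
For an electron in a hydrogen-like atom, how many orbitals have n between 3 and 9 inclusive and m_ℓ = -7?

3

Treat each shell separately and count matching orbitals:
n=8 → 1; n=9 → 2.
Total orbitals: 1 + 2 = 3.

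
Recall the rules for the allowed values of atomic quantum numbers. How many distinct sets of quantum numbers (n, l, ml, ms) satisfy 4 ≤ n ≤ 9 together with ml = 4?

For each n in the range, tally the orbitals obeying ml = 4:
n=5 → 1; n=6 → 2; n=7 → 3; n=8 → 4; n=9 → 5.
Orbitals: 1 + 2 + 3 + 4 + 5 = 15. Including both spin states (ms = ±1/2) gives 2 × 15 = 30 states.

30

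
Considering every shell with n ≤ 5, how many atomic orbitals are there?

55

Total orbitals = 1² + 2² + 3² + 4² + 5² = 55.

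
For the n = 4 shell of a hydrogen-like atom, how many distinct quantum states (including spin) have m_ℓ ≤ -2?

6

Orbitals with m_ℓ ≤ -2, by ℓ: ℓ=2 → 1; ℓ=3 → 2.
Orbitals: 1 + 2 = 3. Each orbital carries two spin states, so 3 × 2 = 6 states.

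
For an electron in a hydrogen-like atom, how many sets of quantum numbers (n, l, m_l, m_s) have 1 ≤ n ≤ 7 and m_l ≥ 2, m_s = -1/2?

35

For each n in the range, tally the orbitals obeying m_l ≥ 2:
n=3 → 1; n=4 → 3; n=5 → 6; n=6 → 10; n=7 → 15.
Orbitals: 1 + 3 + 6 + 10 + 15 = 35. With m_s fixed to -1/2 there is one state per orbital, so 35 states.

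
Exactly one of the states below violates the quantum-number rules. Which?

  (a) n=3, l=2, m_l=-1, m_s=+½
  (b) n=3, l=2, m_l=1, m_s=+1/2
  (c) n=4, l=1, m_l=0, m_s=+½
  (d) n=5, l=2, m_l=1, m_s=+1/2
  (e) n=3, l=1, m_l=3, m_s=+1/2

(e) has |m_l| = 3 > l = 1, violating −l ≤ m_l ≤ l.
The remaining sets (a), (b), (c), (d) satisfy all four rules.

(e)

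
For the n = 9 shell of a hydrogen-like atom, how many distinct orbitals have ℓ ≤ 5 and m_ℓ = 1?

5

Go through ℓ = 0, …, 8 (the values permitted for n = 9).
Per ℓ-value: ℓ=1 → 1; ℓ=2 → 1; ℓ=3 → 1; ℓ=4 → 1; ℓ=5 → 1.
Total orbitals: 1 + 1 + 1 + 1 + 1 = 5.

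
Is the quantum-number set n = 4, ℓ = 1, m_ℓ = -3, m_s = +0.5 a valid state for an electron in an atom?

The magnetic quantum number must satisfy −ℓ ≤ m_ℓ ≤ ℓ. With ℓ = 1, m_ℓ can only be -1, 0, 1, so m_ℓ = -3 is forbidden.

Not allowed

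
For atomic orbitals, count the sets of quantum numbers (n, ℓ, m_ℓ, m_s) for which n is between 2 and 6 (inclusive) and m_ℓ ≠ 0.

140

For each n in the range, tally the orbitals obeying m_ℓ ≠ 0:
n=2 → 2; n=3 → 6; n=4 → 12; n=5 → 20; n=6 → 30.
Orbitals: 2 + 6 + 12 + 20 + 30 = 70. Including both spin states (m_s = ±1/2) gives 2 × 70 = 140 states.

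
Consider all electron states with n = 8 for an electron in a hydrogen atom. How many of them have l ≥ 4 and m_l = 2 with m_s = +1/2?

4

Go through l = 0, …, 7 (the values permitted for n = 8).
Orbitals with l ≥ 4 and m_l = 2, by l: l=4 → 1; l=5 → 1; l=6 → 1; l=7 → 1.
Orbitals: 1 + 1 + 1 + 1 = 4. With m_s fixed to a single value there is one state per orbital, giving 4 states.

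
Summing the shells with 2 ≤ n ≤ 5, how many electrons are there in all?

Shell n has n² orbitals: 2²=4 + 3²=9 + 4²=16 + 5²=25 = 54 orbitals.
Two spin states per orbital: 2 × 54 = 108 electrons.

108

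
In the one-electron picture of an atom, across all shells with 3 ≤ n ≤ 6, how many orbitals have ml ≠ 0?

68

Go shell by shell, enumerating (l, ml) with ml ≠ 0:
n=3 → 6; n=4 → 12; n=5 → 20; n=6 → 30.
Total orbitals: 6 + 12 + 20 + 30 = 68.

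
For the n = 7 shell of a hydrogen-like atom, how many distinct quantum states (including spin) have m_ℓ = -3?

The n = 7 shell has ℓ = 0 through 6; check each.
Per ℓ-value: ℓ=3 → 1; ℓ=4 → 1; ℓ=5 → 1; ℓ=6 → 1.
Orbitals: 1 + 1 + 1 + 1 = 4. Each orbital carries two spin states, so 4 × 2 = 8 states.

8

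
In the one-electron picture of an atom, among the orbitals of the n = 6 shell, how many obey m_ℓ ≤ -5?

The n = 6 shell has ℓ = 0 through 5; check each.
Per ℓ-value: ℓ=5 → 1.
Total orbitals: 1.

1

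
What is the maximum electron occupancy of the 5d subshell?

A subshell with l = 2 has 2l+1 = 5 orbitals, each holding 2 electrons (spin ±1/2), so 5 × 2 = 10.

10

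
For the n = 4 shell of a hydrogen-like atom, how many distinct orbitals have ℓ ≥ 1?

Go through ℓ = 0, …, 3 (the values permitted for n = 4).
Contributions: ℓ=1 → 3; ℓ=2 → 5; ℓ=3 → 7.
Total orbitals: 3 + 5 + 7 = 15.

15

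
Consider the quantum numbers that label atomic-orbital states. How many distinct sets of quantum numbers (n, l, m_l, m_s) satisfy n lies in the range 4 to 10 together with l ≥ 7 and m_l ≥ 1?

Count contributing orbitals for each principal shell:
n=8 → 7; n=9 → 15; n=10 → 24.
Orbitals: 7 + 15 + 24 = 46. Including both spin states (m_s = ±1/2) gives 2 × 46 = 92 states.

92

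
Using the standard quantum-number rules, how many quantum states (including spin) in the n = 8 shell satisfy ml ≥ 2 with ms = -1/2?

21

Go through l = 0, …, 7 (the values permitted for n = 8).
The (l, ml) pairs meeting ml ≥ 2 give: l=2 → 1; l=3 → 2; l=4 → 3; l=5 → 4; l=6 → 5; l=7 → 6.
Orbitals: 1 + 2 + 3 + 4 + 5 + 6 = 21. With ms fixed to a single value there is one state per orbital, giving 21 states.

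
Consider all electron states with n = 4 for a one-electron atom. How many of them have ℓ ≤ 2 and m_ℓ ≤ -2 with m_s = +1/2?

1

For n = 4, ℓ ranges over 0 … 3.
Contributions: ℓ=2 → 1.
Orbitals: 1. With m_s fixed to a single value there is one state per orbital, giving 1 state.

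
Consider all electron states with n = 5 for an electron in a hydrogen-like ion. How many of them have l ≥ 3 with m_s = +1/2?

For n = 5, l ranges over 0 … 4.
Per l-value: l=3 → 7; l=4 → 9.
Orbitals: 7 + 9 = 16. With m_s fixed to a single value there is one state per orbital, giving 16 states.

16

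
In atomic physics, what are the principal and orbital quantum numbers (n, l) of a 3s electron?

The leading integer gives n = 3; the letter 's' means l = 0.

n = 3, l = 0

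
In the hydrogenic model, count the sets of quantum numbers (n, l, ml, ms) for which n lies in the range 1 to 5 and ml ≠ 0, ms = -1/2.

For each n in the range, tally the orbitals obeying ml ≠ 0:
n=2 → 2; n=3 → 6; n=4 → 12; n=5 → 20.
Orbitals: 2 + 6 + 12 + 20 = 40. With ms fixed to -1/2 there is one state per orbital, so 40 states.

40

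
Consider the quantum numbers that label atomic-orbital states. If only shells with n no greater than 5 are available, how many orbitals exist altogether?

Total orbitals = 1² + 2² + 3² + 4² + 5² = 55.

55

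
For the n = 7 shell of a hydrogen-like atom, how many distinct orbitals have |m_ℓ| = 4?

For n = 7, ℓ ranges over 0 … 6.
Contributions: ℓ=4 → 2; ℓ=5 → 2; ℓ=6 → 2.
Total orbitals: 2 + 2 + 2 = 6.

6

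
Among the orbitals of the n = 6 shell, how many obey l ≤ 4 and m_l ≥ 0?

15

With n = 6 the allowed l are 0, 1, …, 5.
Per l-value: l=0 → 1; l=1 → 2; l=2 → 3; l=3 → 4; l=4 → 5.
Total orbitals: 1 + 2 + 3 + 4 + 5 = 15.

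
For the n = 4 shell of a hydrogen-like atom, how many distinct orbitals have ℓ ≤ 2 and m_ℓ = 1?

With n = 4 the allowed ℓ are 0, 1, …, 3.
The (ℓ, m_ℓ) pairs meeting ℓ ≤ 2 and m_ℓ = 1 give: ℓ=1 → 1; ℓ=2 → 1.
Total orbitals: 1 + 1 = 2.

2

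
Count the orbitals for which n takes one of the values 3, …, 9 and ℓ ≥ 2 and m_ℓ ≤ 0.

Treat each shell separately and count matching orbitals:
n=3 → 3; n=4 → 7; n=5 → 12; n=6 → 18; n=7 → 25; n=8 → 33; n=9 → 42.
Total orbitals: 3 + 7 + 12 + 18 + 25 + 33 + 42 = 140.

140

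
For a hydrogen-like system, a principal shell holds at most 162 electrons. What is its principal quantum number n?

n = 9

2n² = 162 ⇒ n² = 81 ⇒ n = 9.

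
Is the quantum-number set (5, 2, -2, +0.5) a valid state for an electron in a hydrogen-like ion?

n = 5 is a positive integer. l = 2 satisfies 0 ≤ l ≤ n−1 = 4. ml = -2 lies in the range −l … +l (here −2 … 2). ms = +1/2 is one of ±1/2.
All four constraints are satisfied.

Allowed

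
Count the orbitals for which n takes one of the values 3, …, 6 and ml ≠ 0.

Treat each shell separately and count matching orbitals:
n=3 → 6; n=4 → 12; n=5 → 20; n=6 → 30.
Total orbitals: 6 + 12 + 20 + 30 = 68.

68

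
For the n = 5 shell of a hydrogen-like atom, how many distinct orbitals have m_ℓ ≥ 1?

The n = 5 shell has ℓ = 0 through 4; check each.
Orbitals with m_ℓ ≥ 1, by ℓ: ℓ=1 → 1; ℓ=2 → 2; ℓ=3 → 3; ℓ=4 → 4.
Total orbitals: 1 + 2 + 3 + 4 = 10.

10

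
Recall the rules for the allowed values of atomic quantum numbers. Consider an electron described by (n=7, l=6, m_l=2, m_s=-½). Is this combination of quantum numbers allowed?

n = 7 is a positive integer. l = 6 satisfies 0 ≤ l ≤ n−1 = 6. m_l = 2 lies in the range −l … +l (here −6 … 6). m_s = -1/2 is one of ±1/2.
All four constraints are satisfied.

Valid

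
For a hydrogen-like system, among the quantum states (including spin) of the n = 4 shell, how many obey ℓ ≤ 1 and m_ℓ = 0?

With n = 4 the allowed ℓ are 0, 1, …, 3.
Contributions: ℓ=0 → 1; ℓ=1 → 1.
Orbitals: 1 + 1 = 2. Each orbital carries two spin states, so 2 × 2 = 4 states.

4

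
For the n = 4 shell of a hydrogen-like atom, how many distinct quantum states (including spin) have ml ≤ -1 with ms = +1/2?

6

Per l-value: l=1 → 1; l=2 → 2; l=3 → 3.
Orbitals: 1 + 2 + 3 = 6. With ms fixed to a single value there is one state per orbital, giving 6 states.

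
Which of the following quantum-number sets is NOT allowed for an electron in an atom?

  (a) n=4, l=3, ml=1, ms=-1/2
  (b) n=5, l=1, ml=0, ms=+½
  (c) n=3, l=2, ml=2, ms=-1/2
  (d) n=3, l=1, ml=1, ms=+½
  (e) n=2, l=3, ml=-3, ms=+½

(e)

(e) has l = 3 ≥ n = 2, violating 0 ≤ l ≤ n−1.
The remaining sets (a), (b), (c), (d) satisfy all four rules.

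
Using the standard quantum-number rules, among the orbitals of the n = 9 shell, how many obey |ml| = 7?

4

The n = 9 shell has l = 0 through 8; check each.
Per l-value: l=7 → 2; l=8 → 2.
Total orbitals: 2 + 2 = 4.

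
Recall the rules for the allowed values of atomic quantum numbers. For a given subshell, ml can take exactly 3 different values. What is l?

l = 1

ml ranges over 2l+1 integers, so 2l+1 = 3 ⇒ l = 1.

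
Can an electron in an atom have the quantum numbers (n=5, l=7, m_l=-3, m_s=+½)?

The orbital quantum number must satisfy 0 ≤ l ≤ n−1. With n = 5 the allowed l values are 0, 1, 2, 3, 4, so l = 7 is out of range.

No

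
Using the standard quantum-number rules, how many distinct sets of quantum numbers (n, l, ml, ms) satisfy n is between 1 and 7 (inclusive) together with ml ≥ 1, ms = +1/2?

For each n in the range, tally the orbitals obeying ml ≥ 1:
n=2 → 1; n=3 → 3; n=4 → 6; n=5 → 10; n=6 → 15; n=7 → 21.
Orbitals: 1 + 3 + 6 + 10 + 15 + 21 = 56. With ms fixed to +1/2 there is one state per orbital, so 56 states.

56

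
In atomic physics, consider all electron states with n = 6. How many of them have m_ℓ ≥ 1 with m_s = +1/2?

The n = 6 shell has ℓ = 0 through 5; check each.
Per ℓ-value: ℓ=1 → 1; ℓ=2 → 2; ℓ=3 → 3; ℓ=4 → 4; ℓ=5 → 5.
Orbitals: 1 + 2 + 3 + 4 + 5 = 15. With m_s fixed to a single value there is one state per orbital, giving 15 states.

15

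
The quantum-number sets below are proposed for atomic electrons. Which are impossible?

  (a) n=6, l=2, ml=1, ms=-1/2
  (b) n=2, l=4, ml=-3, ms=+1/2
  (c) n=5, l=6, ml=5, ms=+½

(b) and (c)

(b) has l = 4 ≥ n = 2, violating 0 ≤ l ≤ n−1.
(c) has l = 6 ≥ n = 5, violating 0 ≤ l ≤ n−1.
The remaining set (a) satisfies all four rules.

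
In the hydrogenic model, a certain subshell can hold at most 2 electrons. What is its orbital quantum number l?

2(2l+1) = 2 ⇒ 2l+1 = 1 ⇒ l = 0.

l = 0 (s)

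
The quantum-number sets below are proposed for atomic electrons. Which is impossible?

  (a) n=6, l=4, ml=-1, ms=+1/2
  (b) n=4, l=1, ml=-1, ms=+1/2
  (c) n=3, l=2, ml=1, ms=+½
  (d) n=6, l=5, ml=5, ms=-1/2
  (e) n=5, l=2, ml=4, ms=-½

(e) has |ml| = 4 > l = 2, violating −l ≤ ml ≤ l.
The remaining sets (a), (b), (c), (d) satisfy all four rules.

(e)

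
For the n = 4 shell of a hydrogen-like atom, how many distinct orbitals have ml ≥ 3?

Contributions: l=3 → 1.
Total orbitals: 1.

1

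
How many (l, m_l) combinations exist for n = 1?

The n = 1 shell contains n² = 1² = 1 orbital.

1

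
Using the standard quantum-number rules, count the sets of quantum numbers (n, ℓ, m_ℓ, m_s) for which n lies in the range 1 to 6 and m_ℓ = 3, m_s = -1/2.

6

For each n in the range, tally the orbitals obeying m_ℓ = 3:
n=4 → 1; n=5 → 2; n=6 → 3.
Orbitals: 1 + 2 + 3 = 6. With m_s fixed to -1/2 there is one state per orbital, so 6 states.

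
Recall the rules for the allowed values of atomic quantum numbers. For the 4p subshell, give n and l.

n = 4, l = 1

The leading integer gives n = 4; the letter 'p' means l = 1.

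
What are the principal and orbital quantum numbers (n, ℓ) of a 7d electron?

n = 7, ℓ = 2

The leading integer gives n = 7; the letter 'd' means ℓ = 2.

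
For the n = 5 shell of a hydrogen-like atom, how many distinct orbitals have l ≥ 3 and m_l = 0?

The (l, m_l) pairs meeting l ≥ 3 and m_l = 0 give: l=3 → 1; l=4 → 1.
Total orbitals: 1 + 1 = 2.

2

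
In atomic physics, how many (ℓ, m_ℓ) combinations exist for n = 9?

81

The n = 9 shell contains n² = 9² = 81 orbitals.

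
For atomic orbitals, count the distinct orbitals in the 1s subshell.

A subshell has 2l+1 orbitals; with l = 0, that's 1.

1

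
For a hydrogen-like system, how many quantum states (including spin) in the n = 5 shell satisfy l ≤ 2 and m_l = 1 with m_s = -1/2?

2

For n = 5, l ranges over 0 … 4.
Contributions: l=1 → 1; l=2 → 1.
Orbitals: 1 + 1 = 2. With m_s fixed to a single value there is one state per orbital, giving 2 states.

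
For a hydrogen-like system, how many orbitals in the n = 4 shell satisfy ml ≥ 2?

Go through l = 0, …, 3 (the values permitted for n = 4).
Per l-value: l=2 → 1; l=3 → 2.
Total orbitals: 1 + 2 = 3.

3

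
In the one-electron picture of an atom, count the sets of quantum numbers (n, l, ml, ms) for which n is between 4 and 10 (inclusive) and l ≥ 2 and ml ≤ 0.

Count contributing orbitals for each principal shell:
n=4 → 7; n=5 → 12; n=6 → 18; n=7 → 25; n=8 → 33; n=9 → 42; n=10 → 52.
Orbitals: 7 + 12 + 18 + 25 + 33 + 42 + 52 = 189. Including both spin states (ms = ±1/2) gives 2 × 189 = 378 states.

378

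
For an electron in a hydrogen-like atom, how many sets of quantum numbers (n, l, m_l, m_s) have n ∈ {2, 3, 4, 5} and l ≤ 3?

Work shell by shell — for each n, count the (l, m_l) pairs that satisfy l ≤ 3:
n=2 → 4; n=3 → 9; n=4 → 16; n=5 → 16.
Orbitals: 4 + 9 + 16 + 16 = 45. Including both spin states (m_s = ±1/2) gives 2 × 45 = 90 states.

90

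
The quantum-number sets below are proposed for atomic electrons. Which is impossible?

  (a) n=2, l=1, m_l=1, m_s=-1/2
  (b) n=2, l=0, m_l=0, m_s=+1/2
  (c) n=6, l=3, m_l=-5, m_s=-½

(c)

(c) has |m_l| = 5 > l = 3, violating −l ≤ m_l ≤ l.
The remaining sets (a), (b) satisfy all four rules.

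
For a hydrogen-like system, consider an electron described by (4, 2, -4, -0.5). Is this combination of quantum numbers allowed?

Not allowed

The magnetic quantum number must satisfy −ℓ ≤ m_ℓ ≤ ℓ. With ℓ = 2, m_ℓ can only be -2, -1, 0, 1, 2, so m_ℓ = -4 is forbidden.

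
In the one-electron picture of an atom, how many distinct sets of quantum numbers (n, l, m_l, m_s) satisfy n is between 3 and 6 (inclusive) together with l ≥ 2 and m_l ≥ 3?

For each n in the range, tally the orbitals obeying l ≥ 2 and m_l ≥ 3:
n=4 → 1; n=5 → 3; n=6 → 6.
Orbitals: 1 + 3 + 6 = 10. Including both spin states (m_s = ±1/2) gives 2 × 10 = 20 states.

20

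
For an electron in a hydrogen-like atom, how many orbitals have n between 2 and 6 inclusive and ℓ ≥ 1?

For each n in the range, tally the orbitals obeying ℓ ≥ 1:
n=2 → 3; n=3 → 8; n=4 → 15; n=5 → 24; n=6 → 35.
Total orbitals: 3 + 8 + 15 + 24 + 35 = 85.

85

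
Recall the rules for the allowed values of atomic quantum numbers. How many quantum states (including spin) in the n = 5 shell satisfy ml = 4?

2

With n = 5 the allowed l are 0, 1, …, 4.
The (l, ml) pairs meeting ml = 4 give: l=4 → 1.
Orbitals: 1. Each orbital carries two spin states, so 1 × 2 = 2 states.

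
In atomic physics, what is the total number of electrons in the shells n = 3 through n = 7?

270

Shell n has n² orbitals: 3²=9 + 4²=16 + 5²=25 + 6²=36 + 7²=49 = 135 orbitals.
Two spin states per orbital: 2 × 135 = 270 electrons.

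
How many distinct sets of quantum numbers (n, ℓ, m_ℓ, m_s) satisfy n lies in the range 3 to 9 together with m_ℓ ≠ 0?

Treat each shell separately and count matching orbitals:
n=3 → 6; n=4 → 12; n=5 → 20; n=6 → 30; n=7 → 42; n=8 → 56; n=9 → 72.
Orbitals: 6 + 12 + 20 + 30 + 42 + 56 + 72 = 238. Including both spin states (m_s = ±1/2) gives 2 × 238 = 476 states.

476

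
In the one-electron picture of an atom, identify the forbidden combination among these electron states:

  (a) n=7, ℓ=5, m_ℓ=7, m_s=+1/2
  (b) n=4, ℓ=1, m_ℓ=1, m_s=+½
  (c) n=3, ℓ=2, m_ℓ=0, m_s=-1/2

(a) has |m_ℓ| = 7 > ℓ = 5, violating −ℓ ≤ m_ℓ ≤ ℓ.
The remaining sets (b), (c) satisfy all four rules.

(a)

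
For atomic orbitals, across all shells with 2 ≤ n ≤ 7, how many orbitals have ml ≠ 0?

Go shell by shell, enumerating (l, ml) with ml ≠ 0:
n=2 → 2; n=3 → 6; n=4 → 12; n=5 → 20; n=6 → 30; n=7 → 42.
Total orbitals: 2 + 6 + 12 + 20 + 30 + 42 = 112.

112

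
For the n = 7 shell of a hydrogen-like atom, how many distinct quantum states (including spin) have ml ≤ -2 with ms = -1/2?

15

For n = 7, l ranges over 0 … 6.
Orbitals with ml ≤ -2, by l: l=2 → 1; l=3 → 2; l=4 → 3; l=5 → 4; l=6 → 5.
Orbitals: 1 + 2 + 3 + 4 + 5 = 15. With ms fixed to a single value there is one state per orbital, giving 15 states.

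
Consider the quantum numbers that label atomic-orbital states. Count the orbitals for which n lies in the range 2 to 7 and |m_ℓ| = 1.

42

Treat each shell separately and count matching orbitals:
n=2 → 2; n=3 → 4; n=4 → 6; n=5 → 8; n=6 → 10; n=7 → 12.
Total orbitals: 2 + 4 + 6 + 8 + 10 + 12 = 42.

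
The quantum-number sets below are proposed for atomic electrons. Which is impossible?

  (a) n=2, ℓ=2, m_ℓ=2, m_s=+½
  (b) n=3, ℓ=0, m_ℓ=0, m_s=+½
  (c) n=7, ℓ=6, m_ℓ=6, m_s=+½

(a)

(a) has ℓ = 2 ≥ n = 2, violating 0 ≤ ℓ ≤ n−1.
The remaining sets (b), (c) satisfy all four rules.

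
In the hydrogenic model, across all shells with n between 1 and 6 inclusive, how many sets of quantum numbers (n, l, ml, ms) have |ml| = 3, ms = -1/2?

Treat each shell separately and count matching orbitals:
n=4 → 2; n=5 → 4; n=6 → 6.
Orbitals: 2 + 4 + 6 = 12. With ms fixed to -1/2 there is one state per orbital, so 12 states.

12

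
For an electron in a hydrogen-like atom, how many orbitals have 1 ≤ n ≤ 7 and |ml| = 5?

6

Work shell by shell — for each n, count the (l, ml) pairs that satisfy |ml| = 5:
n=6 → 2; n=7 → 4.
Total orbitals: 2 + 4 = 6.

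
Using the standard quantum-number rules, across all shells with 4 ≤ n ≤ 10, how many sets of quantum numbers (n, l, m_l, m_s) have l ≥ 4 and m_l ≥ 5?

For each n in the range, tally the orbitals obeying l ≥ 4 and m_l ≥ 5:
n=6 → 1; n=7 → 3; n=8 → 6; n=9 → 10; n=10 → 15.
Orbitals: 1 + 3 + 6 + 10 + 15 = 35. Including both spin states (m_s = ±1/2) gives 2 × 35 = 70 states.

70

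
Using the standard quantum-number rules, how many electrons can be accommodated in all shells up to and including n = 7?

Total orbitals = 1² + 2² + 3² + 4² + 5² + 6² + 7² = 140. Doubling for spin gives 280 electrons.

280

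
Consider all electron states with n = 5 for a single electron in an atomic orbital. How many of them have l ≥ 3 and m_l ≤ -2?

The (l, m_l) pairs meeting l ≥ 3 and m_l ≤ -2 give: l=3 → 2; l=4 → 3.
Orbitals: 2 + 3 = 5. Each orbital carries two spin states, so 5 × 2 = 10 states.

10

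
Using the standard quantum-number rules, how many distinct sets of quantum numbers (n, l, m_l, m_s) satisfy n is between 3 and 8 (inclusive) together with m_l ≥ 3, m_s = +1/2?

Go shell by shell, enumerating (l, m_l) with m_l ≥ 3:
n=4 → 1; n=5 → 3; n=6 → 6; n=7 → 10; n=8 → 15.
Orbitals: 1 + 3 + 6 + 10 + 15 = 35. With m_s fixed to +1/2 there is one state per orbital, so 35 states.

35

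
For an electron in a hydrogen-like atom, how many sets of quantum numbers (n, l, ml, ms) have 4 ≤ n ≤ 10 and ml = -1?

84

Per-shell orbital counts meeting the constraint:
n=4 → 3; n=5 → 4; n=6 → 5; n=7 → 6; n=8 → 7; n=9 → 8; n=10 → 9.
Orbitals: 3 + 4 + 5 + 6 + 7 + 8 + 9 = 42. Including both spin states (ms = ±1/2) gives 2 × 42 = 84 states.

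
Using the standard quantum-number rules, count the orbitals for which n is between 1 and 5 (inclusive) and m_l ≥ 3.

Go shell by shell, enumerating (l, m_l) with m_l ≥ 3:
n=4 → 1; n=5 → 3.
Total orbitals: 1 + 3 = 4.

4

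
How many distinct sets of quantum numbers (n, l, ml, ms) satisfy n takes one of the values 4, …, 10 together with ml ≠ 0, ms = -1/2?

Treat each shell separately and count matching orbitals:
n=4 → 12; n=5 → 20; n=6 → 30; n=7 → 42; n=8 → 56; n=9 → 72; n=10 → 90.
Orbitals: 12 + 20 + 30 + 42 + 56 + 72 + 90 = 322. With ms fixed to -1/2 there is one state per orbital, so 322 states.

322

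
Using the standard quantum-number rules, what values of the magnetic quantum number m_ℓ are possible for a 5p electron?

-1, 0, 1

The 5p subshell has ℓ = 1, and m_ℓ takes every integer from −ℓ to +ℓ. With ℓ = 1 that gives the 3 values -1, 0, 1.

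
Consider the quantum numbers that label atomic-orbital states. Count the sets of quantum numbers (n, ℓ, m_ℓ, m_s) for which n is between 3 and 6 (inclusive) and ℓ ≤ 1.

Work shell by shell — for each n, count the (ℓ, m_ℓ) pairs that satisfy ℓ ≤ 1:
n=3 → 4; n=4 → 4; n=5 → 4; n=6 → 4.
Orbitals: 4 + 4 + 4 + 4 = 16. Including both spin states (m_s = ±1/2) gives 2 × 16 = 32 states.

32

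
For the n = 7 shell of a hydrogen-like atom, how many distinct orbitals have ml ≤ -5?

3

Go through l = 0, …, 6 (the values permitted for n = 7).
Contributions: l=5 → 1; l=6 → 2.
Total orbitals: 1 + 2 = 3.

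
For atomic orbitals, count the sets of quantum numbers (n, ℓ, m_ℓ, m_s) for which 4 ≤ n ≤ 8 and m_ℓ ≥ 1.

Count contributing orbitals for each principal shell:
n=4 → 6; n=5 → 10; n=6 → 15; n=7 → 21; n=8 → 28.
Orbitals: 6 + 10 + 15 + 21 + 28 = 80. Including both spin states (m_s = ±1/2) gives 2 × 80 = 160 states.

160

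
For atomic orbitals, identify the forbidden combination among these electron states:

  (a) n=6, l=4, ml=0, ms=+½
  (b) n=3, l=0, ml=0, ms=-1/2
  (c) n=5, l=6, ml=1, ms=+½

(c)

(c) has l = 6 ≥ n = 5, violating 0 ≤ l ≤ n−1.
The remaining sets (a), (b) satisfy all four rules.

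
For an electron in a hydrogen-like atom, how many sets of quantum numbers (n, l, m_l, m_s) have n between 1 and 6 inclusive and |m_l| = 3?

24

Go shell by shell, enumerating (l, m_l) with |m_l| = 3:
n=4 → 2; n=5 → 4; n=6 → 6.
Orbitals: 2 + 4 + 6 = 12. Including both spin states (m_s = ±1/2) gives 2 × 12 = 24 states.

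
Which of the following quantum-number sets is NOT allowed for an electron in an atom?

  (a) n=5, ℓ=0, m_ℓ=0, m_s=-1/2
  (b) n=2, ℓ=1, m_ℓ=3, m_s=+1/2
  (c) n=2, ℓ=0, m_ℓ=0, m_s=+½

(b)

(b) has |m_ℓ| = 3 > ℓ = 1, violating −ℓ ≤ m_ℓ ≤ ℓ.
The remaining sets (a), (c) satisfy all four rules.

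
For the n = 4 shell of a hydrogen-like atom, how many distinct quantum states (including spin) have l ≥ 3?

Contributions: l=3 → 7.
Orbitals: 7. Each orbital carries two spin states, so 7 × 2 = 14 states.

14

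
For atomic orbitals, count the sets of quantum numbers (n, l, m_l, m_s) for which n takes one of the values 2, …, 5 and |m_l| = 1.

40

Count contributing orbitals for each principal shell:
n=2 → 2; n=3 → 4; n=4 → 6; n=5 → 8.
Orbitals: 2 + 4 + 6 + 8 = 20. Including both spin states (m_s = ±1/2) gives 2 × 20 = 40 states.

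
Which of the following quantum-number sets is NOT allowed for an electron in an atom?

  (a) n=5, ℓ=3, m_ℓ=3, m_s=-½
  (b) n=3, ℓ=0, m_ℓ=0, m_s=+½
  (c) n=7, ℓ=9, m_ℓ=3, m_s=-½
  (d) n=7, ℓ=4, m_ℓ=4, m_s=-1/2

(c)

(c) has ℓ = 9 ≥ n = 7, violating 0 ≤ ℓ ≤ n−1.
The remaining sets (a), (b), (d) satisfy all four rules.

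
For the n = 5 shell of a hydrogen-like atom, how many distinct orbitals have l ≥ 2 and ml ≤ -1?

9

Go through l = 0, …, 4 (the values permitted for n = 5).
Orbitals with l ≥ 2 and ml ≤ -1, by l: l=2 → 2; l=3 → 3; l=4 → 4.
Total orbitals: 2 + 3 + 4 = 9.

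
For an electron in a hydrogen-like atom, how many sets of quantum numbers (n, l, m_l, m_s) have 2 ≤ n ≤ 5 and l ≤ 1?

Count contributing orbitals for each principal shell:
n=2 → 4; n=3 → 4; n=4 → 4; n=5 → 4.
Orbitals: 4 + 4 + 4 + 4 = 16. Including both spin states (m_s = ±1/2) gives 2 × 16 = 32 states.

32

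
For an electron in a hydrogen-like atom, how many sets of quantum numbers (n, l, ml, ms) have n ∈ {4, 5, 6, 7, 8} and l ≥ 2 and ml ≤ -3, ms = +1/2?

For each n in the range, tally the orbitals obeying l ≥ 2 and ml ≤ -3:
n=4 → 1; n=5 → 3; n=6 → 6; n=7 → 10; n=8 → 15.
Orbitals: 1 + 3 + 6 + 10 + 15 = 35. With ms fixed to +1/2 there is one state per orbital, so 35 states.

35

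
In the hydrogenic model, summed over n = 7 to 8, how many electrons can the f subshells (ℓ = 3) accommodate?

An f subshell (ℓ = 3) exists for every n ≥ 4, so shells n = 7, 8 each contribute one — 2 subshells.
Since each f subshell holds 2(2·3+1) = 14 electrons, the total is 2 × 14 = 28.

28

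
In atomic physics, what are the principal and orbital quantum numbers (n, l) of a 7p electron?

n = 7, l = 1

The leading integer gives n = 7; the letter 'p' means l = 1.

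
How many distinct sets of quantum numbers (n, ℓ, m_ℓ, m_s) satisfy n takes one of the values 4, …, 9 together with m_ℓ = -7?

6

Count contributing orbitals for each principal shell:
n=8 → 1; n=9 → 2.
Orbitals: 1 + 2 = 3. Including both spin states (m_s = ±1/2) gives 2 × 3 = 6 states.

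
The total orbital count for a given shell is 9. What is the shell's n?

n² = 9 ⇒ n = 3.

n = 3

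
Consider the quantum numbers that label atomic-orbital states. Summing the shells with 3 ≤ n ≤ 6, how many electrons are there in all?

Shell n has n² orbitals: 3²=9 + 4²=16 + 5²=25 + 6²=36 = 86 orbitals.
Two spin states per orbital: 2 × 86 = 172 electrons.

172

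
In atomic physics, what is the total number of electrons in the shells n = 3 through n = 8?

Shell n has n² orbitals: 3²=9 + 4²=16 + 5²=25 + 6²=36 + 7²=49 + 8²=64 = 199 orbitals.
Two spin states per orbital: 2 × 199 = 398 electrons.

398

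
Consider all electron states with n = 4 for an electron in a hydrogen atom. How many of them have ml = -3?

2

With n = 4 the allowed l are 0, 1, …, 3.
The (l, ml) pairs meeting ml = -3 give: l=3 → 1.
Orbitals: 1. Each orbital carries two spin states, so 1 × 2 = 2 states.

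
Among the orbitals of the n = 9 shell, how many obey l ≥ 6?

45

The n = 9 shell has l = 0 through 8; check each.
Orbitals with l ≥ 6, by l: l=6 → 13; l=7 → 15; l=8 → 17.
Total orbitals: 13 + 15 + 17 = 45.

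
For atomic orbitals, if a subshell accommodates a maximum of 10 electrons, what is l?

l = 2 (d)

2(2l+1) = 10 ⇒ 2l+1 = 5 ⇒ l = 2.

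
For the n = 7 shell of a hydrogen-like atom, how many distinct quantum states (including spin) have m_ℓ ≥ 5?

Go through ℓ = 0, …, 6 (the values permitted for n = 7).
Contributions: ℓ=5 → 1; ℓ=6 → 2.
Orbitals: 1 + 2 = 3. Each orbital carries two spin states, so 3 × 2 = 6 states.

6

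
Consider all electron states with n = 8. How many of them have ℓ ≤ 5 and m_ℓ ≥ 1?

Go through ℓ = 0, …, 7 (the values permitted for n = 8).
The (ℓ, m_ℓ) pairs meeting ℓ ≤ 5 and m_ℓ ≥ 1 give: ℓ=1 → 1; ℓ=2 → 2; ℓ=3 → 3; ℓ=4 → 4; ℓ=5 → 5.
Orbitals: 1 + 2 + 3 + 4 + 5 = 15. Each orbital carries two spin states, so 15 × 2 = 30 states.

30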